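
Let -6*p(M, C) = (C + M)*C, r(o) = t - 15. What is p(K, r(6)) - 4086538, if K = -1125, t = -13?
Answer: -12275756/3 ≈ -4.0919e+6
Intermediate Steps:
r(o) = -28 (r(o) = -13 - 15 = -28)
p(M, C) = -C*(C + M)/6 (p(M, C) = -(C + M)*C/6 = -C*(C + M)/6)
p(K, r(6)) - 4086538 = -⅙*(-28)*(-28 - 1125) - 4086538 = -⅙*(-28)*(-1153) - 4086538 = -16142/3 - 4086538 = -12275756/3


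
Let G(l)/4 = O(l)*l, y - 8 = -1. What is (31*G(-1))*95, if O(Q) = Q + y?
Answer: -70680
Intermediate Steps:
y = 7 (y = 8 - 1 = 7)
O(Q) = 7 + Q (O(Q) = Q + 7 = 7 + Q)
G(l) = 4*l*(7 + l) (G(l) = 4*((7 + l)*l) = 4*(l*(7 + l)) = 4*l*(7 + l))
(31*G(-1))*95 = (31*(4*(-1)*(7 - 1)))*95 = (31*(4*(-1)*6))*95 = (31*(-24))*95 = -744*95 = -70680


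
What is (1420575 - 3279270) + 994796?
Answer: -863899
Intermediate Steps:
(1420575 - 3279270) + 994796 = -1858695 + 994796 = -863899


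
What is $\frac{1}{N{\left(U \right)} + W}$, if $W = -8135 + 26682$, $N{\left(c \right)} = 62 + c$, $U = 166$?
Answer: $\frac{1}{18775} \approx 5.3262 \cdot 10^{-5}$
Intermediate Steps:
$W = 18547$
$\frac{1}{N{\left(U \right)} + W} = \frac{1}{\left(62 + 166\right) + 18547} = \frac{1}{228 + 18547} = \frac{1}{18775}$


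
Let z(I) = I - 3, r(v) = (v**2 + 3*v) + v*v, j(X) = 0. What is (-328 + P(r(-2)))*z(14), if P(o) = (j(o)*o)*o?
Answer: -3608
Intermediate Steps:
r(v) = 2*v**2 + 3*v (r(v) = (v**2 + 3*v) + v**2 = 2*v**2 + 3*v)
P(o) = 0 (P(o) = (0*o)*o = 0*o = 0)
z(I) = -3 + I
(-328 + P(r(-2)))*z(14) = (-328 + 0)*(-3 + 14) = -328*11 = -3608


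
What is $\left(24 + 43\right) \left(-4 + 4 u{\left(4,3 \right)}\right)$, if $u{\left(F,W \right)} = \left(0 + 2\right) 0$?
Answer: $-268$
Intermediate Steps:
$u{\left(F,W \right)} = 0$ ($u{\left(F,W \right)} = 2 \cdot 0 = 0$)
$\left(24 + 43\right) \left(-4 + 4 u{\left(4,3 \right)}\right) = \left(24 + 43\right) \left(-4 + 4 \cdot 0\right) = 67 \left(-4 + 0\right) = 67 \left(-4\right) = -268$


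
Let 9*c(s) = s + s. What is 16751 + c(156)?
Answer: 50357/3 ≈ 16786.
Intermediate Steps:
c(s) = 2*s/9 (c(s) = (s + s)/9 = (2*s)/9 = 2*s/9)
16751 + c(156) = 16751 + (2/9)*156 = 16751 + 104/3 = 50357/3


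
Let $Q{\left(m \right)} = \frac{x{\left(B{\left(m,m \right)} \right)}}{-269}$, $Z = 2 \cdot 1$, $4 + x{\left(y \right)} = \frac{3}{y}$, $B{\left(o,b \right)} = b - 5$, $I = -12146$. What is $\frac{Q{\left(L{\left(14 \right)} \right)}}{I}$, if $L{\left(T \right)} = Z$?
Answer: $- \frac{5}{3267274} \approx -1.5303 \cdot 10^{-6}$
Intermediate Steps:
$B{\left(o,b \right)} = -5 + b$ ($B{\left(o,b \right)} = b - 5 = -5 + b$)
$x{\left(y \right)} = -4 + \frac{3}{y}$
$Z = 2$
$L{\left(T \right)} = 2$
$Q{\left(m \right)} = \frac{4}{269} - \frac{3}{269 \left(-5 + m\right)}$ ($Q{\left(m \right)} = \frac{-4 + \frac{3}{-5 + m}}{-269} = \left(-4 + \frac{3}{-5 + m}\right) \left(- \frac{1}{269}\right) = \frac{4}{269} - \frac{3}{269 \left(-5 + m\right)}$)
$\frac{Q{\left(L{\left(14 \right)} \right)}}{I} = \frac{\frac{1}{269} \frac{1}{-5 + 2} \left(-23 + 4 \cdot 2\right)}{-12146} = \frac{-23 + 8}{269 \left(-3\right)} \left(- \frac{1}{12146}\right) = \frac{1}{269} \left(- \frac{1}{3}\right) \left(-15\right) \left(- \frac{1}{12146}\right) = \frac{5}{269} \left(- \frac{1}{12146}\right) = - \frac{5}{3267274}$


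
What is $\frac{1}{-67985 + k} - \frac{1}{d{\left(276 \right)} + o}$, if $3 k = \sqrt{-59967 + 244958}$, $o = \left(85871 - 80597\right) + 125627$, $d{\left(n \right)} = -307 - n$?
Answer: $- \frac{30333620026}{1355224351439203} - \frac{3 \sqrt{184991}}{41597457034} \approx -2.2414 \cdot 10^{-5}$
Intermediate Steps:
$o = 130901$ ($o = 5274 + 125627 = 130901$)
$k = \frac{\sqrt{184991}}{3}$ ($k = \frac{\sqrt{-59967 + 244958}}{3} = \frac{\sqrt{184991}}{3} \approx 143.37$)
$\frac{1}{-67985 + k} - \frac{1}{d{\left(276 \right)} + o} = \frac{1}{-67985 + \frac{\sqrt{184991}}{3}} - \frac{1}{\left(-307 - 276\right) + 130901} = \frac{1}{-67985 + \frac{\sqrt{184991}}{3}} - \frac{1}{-583 + 130901} = \frac{1}{-67985 + \frac{\sqrt{184991}}{3}} - \frac{1}{130318} = - \frac{1}{130318} + \frac{1}{-67985 + \frac{\sqrt{184991}}{3}}$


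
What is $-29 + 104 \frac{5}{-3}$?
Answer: $- \frac{607}{3} \approx -202.33$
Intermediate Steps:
$-29 + 104 \frac{5}{-3} = -29 + 104 \cdot 5 \left(- \frac{1}{3}\right) = -29 + 104 \left(- \frac{5}{3}\right) = -29 - \frac{520}{3} = - \frac{607}{3}$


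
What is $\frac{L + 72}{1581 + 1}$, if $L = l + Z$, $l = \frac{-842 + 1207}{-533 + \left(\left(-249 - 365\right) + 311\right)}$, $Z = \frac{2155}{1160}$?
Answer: $\frac{3560045}{76708016} \approx 0.04641$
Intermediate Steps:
$Z = \frac{431}{232}$ ($Z = 2155 \cdot \frac{1}{1160} = \frac{431}{232} \approx 1.8578$)
$l = - \frac{365}{836}$ ($l = \frac{365}{-533 + \left(-614 + 311\right)} = \frac{365}{-533 - 303} = \frac{365}{-836} = 365 \left(- \frac{1}{836}\right) = - \frac{365}{836} \approx -0.4366$)
$L = \frac{68909}{48488}$ ($L = - \frac{365}{836} + \frac{431}{232} = \frac{68909}{48488} \approx 1.4212$)
$\frac{L + 72}{1581 + 1} = \frac{\frac{68909}{48488} + 72}{1581 + 1} = \frac{3560045}{48488 \cdot 1582} = \frac{3560045}{48488} \cdot \frac{1}{1582} = \frac{3560045}{76708016}$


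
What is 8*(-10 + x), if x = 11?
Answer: 8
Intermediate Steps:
8*(-10 + x) = 8*(-10 + 11) = 8*1 = 8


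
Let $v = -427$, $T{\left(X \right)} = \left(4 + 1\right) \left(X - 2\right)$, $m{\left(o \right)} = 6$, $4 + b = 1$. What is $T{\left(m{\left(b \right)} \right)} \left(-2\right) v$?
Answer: $17080$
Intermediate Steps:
$b = -3$ ($b = -4 + 1 = -3$)
$T{\left(X \right)} = -10 + 5 X$ ($T{\left(X \right)} = 5 \left(-2 + X\right) = -10 + 5 X$)
$T{\left(m{\left(b \right)} \right)} \left(-2\right) v = \left(-10 + 5 \cdot 6\right) \left(-2\right) \left(-427\right) = \left(-10 + 30\right) \left(-2\right) \left(-427\right) = 20 \left(-2\right) \left(-427\right) = \left(-40\right) \left(-427\right) = 17080$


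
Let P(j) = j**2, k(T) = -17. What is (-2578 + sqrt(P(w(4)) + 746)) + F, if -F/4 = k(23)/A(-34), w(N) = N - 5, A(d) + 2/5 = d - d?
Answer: -2748 + 3*sqrt(83) ≈ -2720.7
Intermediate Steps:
A(d) = -2/5 (A(d) = -2/5 + (d - d) = -2/5 + 0 = -2/5)
w(N) = -5 + N
F = -170 (F = -(-68)/(-2/5) = -(-68)*(-5)/2 = -4*85/2 = -170)
(-2578 + sqrt(P(w(4)) + 746)) + F = (-2578 + sqrt((-5 + 4)**2 + 746)) - 170 = (-2578 + sqrt((-1)**2 + 746)) - 170 = (-2578 + sqrt(1 + 746)) - 170 = (-2578 + sqrt(747)) - 170 = (-2578 + 3*sqrt(83)) - 170 = -2748 + 3*sqrt(83)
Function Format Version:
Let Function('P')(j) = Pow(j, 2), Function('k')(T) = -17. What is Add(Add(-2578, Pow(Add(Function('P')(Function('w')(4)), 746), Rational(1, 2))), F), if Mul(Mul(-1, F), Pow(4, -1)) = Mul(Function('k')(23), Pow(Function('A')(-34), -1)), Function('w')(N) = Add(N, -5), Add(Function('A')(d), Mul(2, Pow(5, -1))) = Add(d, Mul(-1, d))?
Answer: Add(-2748, Mul(3, Pow(83, Rational(1, 2)))) ≈ -2720.7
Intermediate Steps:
Function('A')(d) = Rational(-2, 5) (Function('A')(d) = Add(Rational(-2, 5), Add(d, Mul(-1, d))) = Add(Rational(-2, 5), 0) = Rational(-2, 5))
Function('w')(N) = Add(-5, N)
F = -170 (F = Mul(-4, Mul(-17, Pow(Rational(-2, 5), -1))) = Mul(-4, Mul(-17, Rational(-5, 2))) = Mul(-4, Rational(85, 2)) = -170)
Add(Add(-2578, Pow(Add(Function('P')(Function('w')(4)), 746), Rational(1, 2))), F) = Add(Add(-2578, Pow(Add(Pow(Add(-5, 4), 2), 746), Rational(1, 2))), -170) = Add(Add(-2578, Pow(Add(Pow(-1, 2), 746), Rational(1, 2))), -170) = Add(Add(-2578, Pow(Add(1, 746), Rational(1, 2))), -170) = Add(Add(-2578, Pow(747, Rational(1, 2))), -170) = Add(Add(-2578, Mul(3, Pow(83, Rational(1, 2)))), -170) = Add(-2748, Mul(3, Pow(83, Rational(1, 2))))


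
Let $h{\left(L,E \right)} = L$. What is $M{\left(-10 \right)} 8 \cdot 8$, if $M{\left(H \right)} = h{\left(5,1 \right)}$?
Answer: $320$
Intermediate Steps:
$M{\left(H \right)} = 5$
$M{\left(-10 \right)} 8 \cdot 8 = 5 \cdot 8 \cdot 8 = 40 \cdot 8 = 320$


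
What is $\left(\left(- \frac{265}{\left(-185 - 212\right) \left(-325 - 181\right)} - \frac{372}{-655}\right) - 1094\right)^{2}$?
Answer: $\frac{20698997063245356164521}{17312693768844100} \approx 1.1956 \cdot 10^{6}$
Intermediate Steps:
$\left(\left(- \frac{265}{\left(-185 - 212\right) \left(-325 - 181\right)} - \frac{372}{-655}\right) - 1094\right)^{2} = \left(\left(- \frac{265}{\left(-397\right) \left(-506\right)} - - \frac{372}{655}\right) - 1094\right)^{2} = \left(\left(- \frac{265}{200882} + \frac{372}{655}\right) - 1094\right)^{2} = \left(\frac{74554529}{131577710} - 1094\right)^{2} = \left(- \frac{143871460211}{131577710}\right)^{2} = \frac{20698997063245356164521}{17312693768844100}$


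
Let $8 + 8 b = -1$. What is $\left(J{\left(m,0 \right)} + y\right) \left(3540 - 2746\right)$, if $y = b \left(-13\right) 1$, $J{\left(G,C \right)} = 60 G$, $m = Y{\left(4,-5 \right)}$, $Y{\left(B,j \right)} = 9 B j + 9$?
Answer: $- \frac{32539311}{4} \approx -8.1348 \cdot 10^{6}$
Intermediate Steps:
$b = - \frac{9}{8}$ ($b = -1 + \frac{1}{8} \left(-1\right) = -1 - \frac{1}{8} = - \frac{9}{8} \approx -1.125$)
$Y{\left(B,j \right)} = 9 + 9 B j$ ($Y{\left(B,j \right)} = 9 B j + 9 = 9 + 9 B j$)
$m = -171$ ($m = 9 + 9 \cdot 4 \left(-5\right) = 9 - 180 = -171$)
$y = \frac{117}{8}$ ($y = \left(- \frac{9}{8}\right) \left(-13\right) 1 = \frac{117}{8} \cdot 1 = \frac{117}{8} \approx 14.625$)
$\left(J{\left(m,0 \right)} + y\right) \left(3540 - 2746\right) = \left(60 \left(-171\right) + \frac{117}{8}\right) \left(3540 - 2746\right) = \left(-10260 + \frac{117}{8}\right) 794 = \left(- \frac{81963}{8}\right) 794 = - \frac{32539311}{4}$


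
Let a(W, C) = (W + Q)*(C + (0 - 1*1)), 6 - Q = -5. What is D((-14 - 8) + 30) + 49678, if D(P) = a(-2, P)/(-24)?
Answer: 397403/8 ≈ 49675.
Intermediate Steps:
Q = 11 (Q = 6 - 1*(-5) = 6 + 5 = 11)
a(W, C) = (-1 + C)*(11 + W) (a(W, C) = (W + 11)*(C + (0 - 1*1)) = (11 + W)*(C + (0 - 1)) = (11 + W)*(C - 1) = (11 + W)*(-1 + C) = (-1 + C)*(11 + W))
D(P) = 3/8 - 3*P/8 (D(P) = (-11 - 1*(-2) + 11*P + P*(-2))/(-24) = (-11 + 2 + 11*P - 2*P)*(-1/24) = (-9 + 9*P)*(-1/24) = 3/8 - 3*P/8)
D((-14 - 8) + 30) + 49678 = (3/8 - 3*((-14 - 8) + 30)/8) + 49678 = (3/8 - 3*(-22 + 30)/8) + 49678 = (3/8 - 3/8*8) + 49678 = (3/8 - 3) + 49678 = -21/8 + 49678 = 397403/8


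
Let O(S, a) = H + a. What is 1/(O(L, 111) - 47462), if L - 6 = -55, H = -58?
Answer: -1/47409 ≈ -2.1093e-5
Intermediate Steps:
L = -49 (L = 6 - 55 = -49)
O(S, a) = -58 + a
1/(O(L, 111) - 47462) = 1/((-58 + 111) - 47462) = 1/(53 - 47462) = 1/(-47409) = -1/47409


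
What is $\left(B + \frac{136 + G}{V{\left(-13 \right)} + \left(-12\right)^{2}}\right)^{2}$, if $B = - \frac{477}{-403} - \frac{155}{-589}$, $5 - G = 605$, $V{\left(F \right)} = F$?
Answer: $\frac{4416848656900}{1006143406489} \approx 4.3899$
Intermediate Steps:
$G = -600$ ($G = 5 - 605 = -600$)
$B = \frac{11078}{7657}$ ($B = \left(-477\right) \left(- \frac{1}{403}\right) - - \frac{5}{19} = \frac{477}{403} + \frac{5}{19} = \frac{11078}{7657} \approx 1.4468$)
$\left(B + \frac{136 + G}{V{\left(-13 \right)} + \left(-12\right)^{2}}\right)^{2} = \left(\frac{11078}{7657} + \frac{136 - 600}{-13 + \left(-12\right)^{2}}\right)^{2} = \left(\frac{11078}{7657} - \frac{464}{-13 + 144}\right)^{2} = \left(\frac{11078}{7657} - \frac{464}{131}\right)^{2} = \left(- \frac{2101630}{1003067}\right)^{2} = \frac{4416848656900}{1006143406489}$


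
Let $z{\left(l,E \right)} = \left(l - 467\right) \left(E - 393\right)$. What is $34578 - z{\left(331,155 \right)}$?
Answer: $2210$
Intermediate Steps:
$z{\left(l,E \right)} = \left(-467 + l\right) \left(-393 + E\right)$
$34578 - z{\left(331,155 \right)} = 34578 - \left(183531 - 72385 - 130083 + 155 \cdot 331\right) = 34578 - \left(183531 - 72385 - 130083 + 51305\right) = 34578 - 32368 = 2210$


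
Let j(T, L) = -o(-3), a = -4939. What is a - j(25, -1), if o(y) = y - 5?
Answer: -4947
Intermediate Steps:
o(y) = -5 + y
j(T, L) = 8 (j(T, L) = -(-5 - 3) = -1*(-8) = 8)
a - j(25, -1) = -4939 - 1*8 = -4939 - 8 = -4947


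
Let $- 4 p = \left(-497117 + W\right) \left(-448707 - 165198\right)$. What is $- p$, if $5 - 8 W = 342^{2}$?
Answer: $\frac{2513262609975}{32} \approx 7.8539 \cdot 10^{10}$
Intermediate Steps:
$W = - \frac{116959}{8}$ ($W = \frac{5}{8} - \frac{342^{2}}{8} = \frac{5}{8} - \frac{29241}{2} = - \frac{116959}{8} \approx -14620.0$)
$p = - \frac{2513262609975}{32}$ ($p = - \frac{\left(-497117 - \frac{116959}{8}\right) \left(-448707 - 165198\right)}{4} = - \frac{\left(- \frac{4093895}{8}\right) \left(-613905\right)}{4} = \left(- \frac{1}{4}\right) \frac{2513262609975}{8} = - \frac{2513262609975}{32} \approx -7.8539 \cdot 10^{10}$)
$- p = \left(-1\right) \left(- \frac{2513262609975}{32}\right) = \frac{2513262609975}{32}$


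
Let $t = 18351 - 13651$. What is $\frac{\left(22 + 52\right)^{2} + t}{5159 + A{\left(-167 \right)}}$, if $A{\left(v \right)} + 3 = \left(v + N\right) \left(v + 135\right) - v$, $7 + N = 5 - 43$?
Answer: $\frac{10176}{12107} \approx 0.84051$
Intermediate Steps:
$N = -45$ ($N = -7 + \left(5 - 43\right) = -7 - 38 = -45$)
$A{\left(v \right)} = -3 - v + \left(-45 + v\right) \left(135 + v\right)$ ($A{\left(v \right)} = -3 - \left(v - \left(v - 45\right) \left(v + 135\right)\right) = -3 - \left(v - \left(-45 + v\right) \left(135 + v\right)\right) = -3 - v + \left(-45 + v\right) \left(135 + v\right)$)
$t = 4700$ ($t = 18351 - 13651 = 4700$)
$\frac{\left(22 + 52\right)^{2} + t}{5159 + A{\left(-167 \right)}} = \frac{\left(22 + 52\right)^{2} + 4700}{5159 + \left(-6078 + \left(-167\right)^{2} + 89 \left(-167\right)\right)} = \frac{74^{2} + 4700}{5159 - -6948} = \frac{5476 + 4700}{5159 + 6948} = \frac{10176}{12107}$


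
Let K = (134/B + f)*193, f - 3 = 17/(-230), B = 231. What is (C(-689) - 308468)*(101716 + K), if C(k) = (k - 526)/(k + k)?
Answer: -2312420808608061611/73213140 ≈ -3.1585e+10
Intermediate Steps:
f = 673/230 (f = 3 + 17/(-230) = 3 + 17*(-1/230) = 3 - 17/230 = 673/230 ≈ 2.9261)
C(k) = (-526 + k)/(2*k) (C(k) = (-526 + k)/((2*k)) = (-526 + k)*(1/(2*k)) = (-526 + k)/(2*k))
K = 35952619/53130 (K = (134/231 + 673/230)*193 = (186283/53130)*193 = 35952619/53130 ≈ 676.69)
(C(-689) - 308468)*(101716 + K) = ((1/2)*(-526 - 689)/(-689) - 308468)*(101716 + 35952619/53130) = ((1/2)*(-1/689)*(-1215) - 308468)*(5440123699/53130) = (1215/1378 - 308468)*(5440123699/53130) = -425067689/1378*5440123699/53130 = -2312420808608061611/73213140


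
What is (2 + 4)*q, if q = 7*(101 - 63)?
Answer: 1596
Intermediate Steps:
q = 266 (q = 7*38 = 266)
(2 + 4)*q = (2 + 4)*266 = 6*266 = 1596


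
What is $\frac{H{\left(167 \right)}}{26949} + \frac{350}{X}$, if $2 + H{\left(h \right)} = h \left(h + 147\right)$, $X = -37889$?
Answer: $\frac{1977315454}{1021070661} \approx 1.9365$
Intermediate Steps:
$H{\left(h \right)} = -2 + h \left(147 + h\right)$ ($H{\left(h \right)} = -2 + h \left(h + 147\right) = -2 + h \left(147 + h\right)$)
$\frac{H{\left(167 \right)}}{26949} + \frac{350}{X} = \frac{-2 + 167^{2} + 147 \cdot 167}{26949} + \frac{350}{-37889} = \left(-2 + 27889 + 24549\right) \frac{1}{26949} + 350 \left(- \frac{1}{37889}\right) = 52436 \cdot \frac{1}{26949} - \frac{350}{37889} = \frac{52436}{26949} - \frac{350}{37889} = \frac{1977315454}{1021070661}$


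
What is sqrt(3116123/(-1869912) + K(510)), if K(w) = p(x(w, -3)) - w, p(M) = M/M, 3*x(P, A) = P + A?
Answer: I*sqrt(49599484934802)/311652 ≈ 22.598*I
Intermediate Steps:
x(P, A) = A/3 + P/3 (x(P, A) = (P + A)/3 = (A + P)/3 = A/3 + P/3)
p(M) = 1
K(w) = 1 - w
sqrt(3116123/(-1869912) + K(510)) = sqrt(3116123/(-1869912) + (1 - 1*510)) = sqrt(3116123*(-1/1869912) + (1 - 510)) = sqrt(-3116123/1869912 - 509) = sqrt(-954901331/1869912) = I*sqrt(49599484934802)/311652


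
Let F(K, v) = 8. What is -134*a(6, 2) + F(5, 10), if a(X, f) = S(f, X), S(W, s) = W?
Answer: -260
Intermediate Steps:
a(X, f) = f
-134*a(6, 2) + F(5, 10) = -134*2 + 8 = -268 + 8 = -260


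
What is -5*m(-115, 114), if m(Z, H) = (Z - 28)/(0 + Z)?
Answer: -143/23 ≈ -6.2174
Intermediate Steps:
m(Z, H) = (-28 + Z)/Z
-5*m(-115, 114) = -5*(-28 - 115)/(-115) = -(-1)*(-143)/23 = -5*143/115 = -143/23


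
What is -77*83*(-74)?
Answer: 472934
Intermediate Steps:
-77*83*(-74) = -6391*(-74) = 472934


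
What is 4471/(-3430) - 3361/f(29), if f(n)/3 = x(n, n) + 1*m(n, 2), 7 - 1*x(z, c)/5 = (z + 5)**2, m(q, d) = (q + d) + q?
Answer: -2588987/2339946 ≈ -1.1064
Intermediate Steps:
m(q, d) = d + 2*q (m(q, d) = (d + q) + q = d + 2*q)
x(z, c) = 35 - 5*(5 + z)**2 (x(z, c) = 35 - 5*(z + 5)**2 = 35 - 5*(5 + z)**2)
f(n) = 111 - 15*(5 + n)**2 + 6*n (f(n) = 3*((35 - 5*(5 + n)**2) + 1*(2 + 2*n)) = 3*((35 - 5*(5 + n)**2) + (2 + 2*n)) = 3*(37 - 5*(5 + n)**2 + 2*n) = 111 - 15*(5 + n)**2 + 6*n)
4471/(-3430) - 3361/f(29) = 4471/(-3430) - 3361/(-264 - 144*29 - 15*29**2) = 4471*(-1/3430) - 3361/(-264 - 4176 - 15*841) = -4471/3430 - 3361/(-264 - 4176 - 12615) = -4471/3430 - 3361/(-17055) = -4471/3430 - 3361*(-1/17055) = -4471/3430 + 3361/17055 = -2588987/2339946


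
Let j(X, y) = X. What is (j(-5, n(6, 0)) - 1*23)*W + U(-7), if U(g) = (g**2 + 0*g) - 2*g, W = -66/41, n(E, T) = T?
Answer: 4431/41 ≈ 108.07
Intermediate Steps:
W = -66/41 (W = -66*1/41 = -66/41 ≈ -1.6098)
U(g) = g**2 - 2*g (U(g) = (g**2 + 0) - 2*g = g**2 - 2*g)
(j(-5, n(6, 0)) - 1*23)*W + U(-7) = (-5 - 1*23)*(-66/41) - 7*(-2 - 7) = (-5 - 23)*(-66/41) - 7*(-9) = -28*(-66/41) + 63 = 1848/41 + 63 = 4431/41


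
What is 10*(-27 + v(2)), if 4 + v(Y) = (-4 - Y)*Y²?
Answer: -550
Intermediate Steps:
v(Y) = -4 + Y²*(-4 - Y) (v(Y) = -4 + (-4 - Y)*Y² = -4 + Y²*(-4 - Y))
10*(-27 + v(2)) = 10*(-27 + (-4 - 1*2³ - 4*2²)) = 10*(-27 + (-4 - 1*8 - 4*4)) = 10*(-27 + (-4 - 8 - 16)) = 10*(-27 - 28) = 10*(-55) = -550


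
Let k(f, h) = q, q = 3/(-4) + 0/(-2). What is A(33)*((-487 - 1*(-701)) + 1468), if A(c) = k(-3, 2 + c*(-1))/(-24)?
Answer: 841/16 ≈ 52.563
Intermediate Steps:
q = -¾ (q = 3*(-¼) + 0*(-½) = -¾ + 0 = -¾ ≈ -0.75000)
k(f, h) = -¾
A(c) = 1/32 (A(c) = -¾/(-24) = -¾*(-1/24) = 1/32)
A(33)*((-487 - 1*(-701)) + 1468) = ((-487 - 1*(-701)) + 1468)/32 = ((-487 + 701) + 1468)/32 = (214 + 1468)/32 = (1/32)*1682 = 841/16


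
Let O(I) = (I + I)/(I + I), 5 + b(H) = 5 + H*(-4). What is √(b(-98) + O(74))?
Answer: √393 ≈ 19.824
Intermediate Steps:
b(H) = -4*H (b(H) = -5 + (5 + H*(-4)) = -5 + (5 - 4*H) = -4*H)
O(I) = 1 (O(I) = (2*I)/((2*I)) = (2*I)*(1/(2*I)) = 1)
√(b(-98) + O(74)) = √(-4*(-98) + 1) = √(392 + 1) = √393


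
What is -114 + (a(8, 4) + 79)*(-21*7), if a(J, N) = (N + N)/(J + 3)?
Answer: -130173/11 ≈ -11834.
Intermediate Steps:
a(J, N) = 2*N/(3 + J) (a(J, N) = (2*N)/(3 + J) = 2*N/(3 + J))
-114 + (a(8, 4) + 79)*(-21*7) = -114 + (2*4/(3 + 8) + 79)*(-21*7) = -114 + (2*4/11 + 79)*(-147) = -114 + (2*4*(1/11) + 79)*(-147) = -114 + (8/11 + 79)*(-147) = -114 + (877/11)*(-147) = -114 - 128919/11 = -130173/11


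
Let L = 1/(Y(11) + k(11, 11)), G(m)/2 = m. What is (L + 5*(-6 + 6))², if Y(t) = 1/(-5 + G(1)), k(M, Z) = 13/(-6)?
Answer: 4/25 ≈ 0.16000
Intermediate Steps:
G(m) = 2*m
k(M, Z) = -13/6 (k(M, Z) = 13*(-⅙) = -13/6)
Y(t) = -⅓ (Y(t) = 1/(-5 + 2*1) = 1/(-5 + 2) = 1/(-3) = -⅓)
L = -⅖ (L = 1/(-⅓ - 13/6) = 1/(-5/2) = -⅖ ≈ -0.40000)
(L + 5*(-6 + 6))² = (-⅖ + 5*(-6 + 6))² = (-⅖ + 5*0)² = (-⅖ + 0)² = (-⅖)² = 4/25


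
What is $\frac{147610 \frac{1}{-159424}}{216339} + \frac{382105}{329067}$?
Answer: $\frac{2196435169098235}{1891566443211552} \approx 1.1612$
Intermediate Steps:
$\frac{147610 \frac{1}{-159424}}{216339} + \frac{382105}{329067} = 147610 \left(- \frac{1}{159424}\right) \frac{1}{216339} + 382105 \cdot \frac{1}{329067} = \left(- \frac{73805}{79712}\right) \frac{1}{216339} + \frac{382105}{329067} = - \frac{73805}{17244814368} + \frac{382105}{329067} = \frac{2196435169098235}{1891566443211552}$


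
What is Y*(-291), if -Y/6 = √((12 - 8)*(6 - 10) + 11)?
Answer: 1746*I*√5 ≈ 3904.2*I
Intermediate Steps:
Y = -6*I*√5 (Y = -6*√((12 - 8)*(6 - 10) + 11) = -6*√(4*(-4) + 11) = -6*√(-16 + 11) = -6*I*√5 ≈ -13.416*I)
Y*(-291) = -6*I*√5*(-291) = 1746*I*√5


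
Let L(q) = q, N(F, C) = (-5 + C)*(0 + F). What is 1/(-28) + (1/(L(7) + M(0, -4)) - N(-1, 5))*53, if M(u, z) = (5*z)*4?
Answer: -1557/2044 ≈ -0.76174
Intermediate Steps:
N(F, C) = F*(-5 + C) (N(F, C) = (-5 + C)*F = F*(-5 + C))
M(u, z) = 20*z
1/(-28) + (1/(L(7) + M(0, -4)) - N(-1, 5))*53 = 1/(-28) + (1/(7 + 20*(-4)) - (-1)*(-5 + 5))*53 = -1/28 + (1/(7 - 80) - (-1)*0)*53 = -1/28 + (1/(-73) - 1*0)*53 = -1/28 + (-1/73 + 0)*53 = -1/28 - 1/73*53 = -1/28 - 53/73 = -1557/2044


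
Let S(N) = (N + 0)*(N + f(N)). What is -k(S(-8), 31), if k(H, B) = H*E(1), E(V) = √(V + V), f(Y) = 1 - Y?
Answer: 8*√2 ≈ 11.314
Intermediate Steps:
S(N) = N (S(N) = (N + 0)*(N + (1 - N)) = N*1 = N)
E(V) = √2*√V (E(V) = √(2*V) = √2*√V)
k(H, B) = H*√2 (k(H, B) = H*(√2*√1) = H*(√2*1) = H*√2)
-k(S(-8), 31) = -(-8)*√2 = 8*√2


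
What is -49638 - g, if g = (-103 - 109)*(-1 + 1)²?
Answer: -49638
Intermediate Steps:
g = 0 (g = -212*0² = -212*0 = 0)
-49638 - g = -49638 - 1*0 = -49638 + 0 = -49638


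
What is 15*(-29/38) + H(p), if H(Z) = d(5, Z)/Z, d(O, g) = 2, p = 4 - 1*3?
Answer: -359/38 ≈ -9.4474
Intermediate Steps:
p = 1 (p = 4 - 3 = 1)
H(Z) = 2/Z
15*(-29/38) + H(p) = 15*(-29/38) + 2/1 = 15*(-29*1/38) + 2*1 = 15*(-29/38) + 2 = -435/38 + 2 = -359/38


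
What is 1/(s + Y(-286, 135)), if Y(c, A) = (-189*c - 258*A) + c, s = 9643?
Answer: 1/28581 ≈ 3.4988e-5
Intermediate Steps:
Y(c, A) = -258*A - 188*c (Y(c, A) = (-258*A - 189*c) + c = -258*A - 188*c)
1/(s + Y(-286, 135)) = 1/(9643 + (-258*135 - 188*(-286))) = 1/(9643 + (-34830 + 53768)) = 1/(9643 + 18938) = 1/28581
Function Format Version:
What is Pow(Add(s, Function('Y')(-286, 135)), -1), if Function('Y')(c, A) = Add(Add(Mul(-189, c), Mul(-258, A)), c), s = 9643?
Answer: Rational(1, 28581) ≈ 3.4988e-5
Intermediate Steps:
Function('Y')(c, A) = Add(Mul(-258, A), Mul(-188, c)) (Function('Y')(c, A) = Add(Add(Mul(-258, A), Mul(-189, c)), c) = Add(Mul(-258, A), Mul(-188, c)))
Pow(Add(s, Function('Y')(-286, 135)), -1) = Pow(Add(9643, Add(Mul(-258, 135), Mul(-188, -286))), -1) = Pow(Add(9643, Add(-34830, 53768)), -1) = Pow(Add(9643, 18938), -1) = Pow(28581, -1) = Rational(1, 28581)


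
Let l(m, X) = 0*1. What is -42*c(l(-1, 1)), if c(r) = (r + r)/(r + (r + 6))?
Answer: 0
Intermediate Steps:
l(m, X) = 0
c(r) = 2*r/(6 + 2*r) (c(r) = (2*r)/(r + (6 + r)) = (2*r)/(6 + 2*r) = 2*r/(6 + 2*r))
-42*c(l(-1, 1)) = -0/(3 + 0) = -0/3 = -42*0 = 0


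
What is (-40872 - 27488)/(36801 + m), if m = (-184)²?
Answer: -68360/70657 ≈ -0.96749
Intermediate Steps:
m = 33856
(-40872 - 27488)/(36801 + m) = (-40872 - 27488)/(36801 + 33856) = -68360/70657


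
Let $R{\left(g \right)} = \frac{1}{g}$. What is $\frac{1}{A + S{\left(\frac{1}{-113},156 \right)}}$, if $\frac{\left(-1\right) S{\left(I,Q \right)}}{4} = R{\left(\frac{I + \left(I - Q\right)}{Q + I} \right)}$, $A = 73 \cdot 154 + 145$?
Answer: $\frac{8815}{100411659} \approx 8.7789 \cdot 10^{-5}$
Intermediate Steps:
$A = 11387$ ($A = 11242 + 145 = 11387$)
$S{\left(I,Q \right)} = - \frac{4 \left(I + Q\right)}{- Q + 2 I}$ ($S{\left(I,Q \right)} = - \frac{4}{\left(I + \left(I - Q\right)\right) \frac{1}{Q + I}} = - \frac{4}{\left(- Q + 2 I\right) \frac{1}{I + Q}} = - \frac{4}{\frac{1}{I + Q} \left(- Q + 2 I\right)} = - 4 \frac{I + Q}{- Q + 2 I} = - \frac{4 \left(I + Q\right)}{- Q + 2 I}$)
$\frac{1}{A + S{\left(\frac{1}{-113},156 \right)}} = \frac{1}{11387 + \frac{4 \left(- \frac{1}{-113} - 156\right)}{\left(-1\right) 156 + \frac{2}{-113}}} = \frac{1}{11387 + \frac{4 \left(\left(-1\right) \left(- \frac{1}{113}\right) - 156\right)}{-156 + 2 \left(- \frac{1}{113}\right)}} = \frac{1}{11387 + \frac{4 \left(\frac{1}{113} - 156\right)}{-156 - \frac{2}{113}}} = \frac{1}{11387 + 4 \frac{1}{- \frac{17630}{113}} \left(- \frac{17627}{113}\right)} = \frac{1}{11387 + 4 \left(- \frac{113}{17630}\right) \left(- \frac{17627}{113}\right)} = \frac{1}{11387 + \frac{35254}{8815}} = \frac{1}{\frac{100411659}{8815}} = \frac{8815}{100411659}$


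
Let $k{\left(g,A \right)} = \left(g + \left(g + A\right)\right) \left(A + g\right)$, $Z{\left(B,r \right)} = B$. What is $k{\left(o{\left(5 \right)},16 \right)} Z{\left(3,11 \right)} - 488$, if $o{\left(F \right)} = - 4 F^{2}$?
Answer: $45880$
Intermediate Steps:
$k{\left(g,A \right)} = \left(A + g\right) \left(A + 2 g\right)$ ($k{\left(g,A \right)} = \left(g + \left(A + g\right)\right) \left(A + g\right) = \left(A + 2 g\right) \left(A + g\right) = \left(A + g\right) \left(A + 2 g\right)$)
$k{\left(o{\left(5 \right)},16 \right)} Z{\left(3,11 \right)} - 488 = \left(16^{2} + 2 \left(- 4 \cdot 5^{2}\right)^{2} + 3 \cdot 16 \left(- 4 \cdot 5^{2}\right)\right) 3 - 488 = \left(256 + 2 \left(\left(-4\right) 25\right)^{2} + 3 \cdot 16 \left(\left(-4\right) 25\right)\right) 3 - 488 = \left(256 + 2 \left(-100\right)^{2} + 3 \cdot 16 \left(-100\right)\right) 3 - 488 = \left(256 + 2 \cdot 10000 - 4800\right) 3 - 488 = \left(256 + 20000 - 4800\right) 3 - 488 = 15456 \cdot 3 - 488 = 46368 - 488 = 45880$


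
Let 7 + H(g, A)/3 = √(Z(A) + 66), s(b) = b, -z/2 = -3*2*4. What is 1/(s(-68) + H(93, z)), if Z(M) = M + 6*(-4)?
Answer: -89/7111 - 9*√10/7111 ≈ -0.016518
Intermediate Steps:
z = 48 (z = -2*(-3*2)*4 = -(-12)*4 = -2*(-24) = 48)
Z(M) = -24 + M (Z(M) = M - 24 = -24 + M)
H(g, A) = -21 + 3*√(42 + A) (H(g, A) = -21 + 3*√((-24 + A) + 66) = -21 + 3*√(42 + A))
1/(s(-68) + H(93, z)) = 1/(-68 + (-21 + 3*√(42 + 48))) = 1/(-68 + (-21 + 3*√90)) = 1/(-68 + (-21 + 3*(3*√10))) = 1/(-68 + (-21 + 9*√10)) = 1/(-89 + 9*√10)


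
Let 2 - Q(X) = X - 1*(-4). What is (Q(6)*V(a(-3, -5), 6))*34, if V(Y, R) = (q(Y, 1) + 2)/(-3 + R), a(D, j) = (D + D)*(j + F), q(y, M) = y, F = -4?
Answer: -15232/3 ≈ -5077.3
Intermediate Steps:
a(D, j) = 2*D*(-4 + j) (a(D, j) = (D + D)*(j - 4) = (2*D)*(-4 + j) = 2*D*(-4 + j))
V(Y, R) = (2 + Y)/(-3 + R) (V(Y, R) = (Y + 2)/(-3 + R) = (2 + Y)/(-3 + R))
Q(X) = -2 - X (Q(X) = 2 - (X - 1*(-4)) = 2 - (X + 4) = 2 - (4 + X) = 2 + (-4 - X) = -2 - X)
(Q(6)*V(a(-3, -5), 6))*34 = ((-2 - 1*6)*((2 + 2*(-3)*(-4 - 5))/(-3 + 6)))*34 = ((-2 - 6)*((2 + 2*(-3)*(-9))/3))*34 = -8*(2 + 54)/3*34 = -8*56/3*34 = -448/3*34 = -15232/3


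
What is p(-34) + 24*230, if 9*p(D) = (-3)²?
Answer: 5521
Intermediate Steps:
p(D) = 1 (p(D) = (⅑)*(-3)² = (⅑)*9 = 1)
p(-34) + 24*230 = 1 + 24*230 = 1 + 5520 = 5521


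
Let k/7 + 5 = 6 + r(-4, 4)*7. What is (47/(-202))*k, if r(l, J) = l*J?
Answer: 36519/202 ≈ 180.79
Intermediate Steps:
r(l, J) = J*l
k = -777 (k = -35 + 7*(6 + (4*(-4))*7) = -35 + 7*(6 - 16*7) = -35 + 7*(6 - 112) = -35 + 7*(-106) = -35 - 742 = -777)
(47/(-202))*k = (47/(-202))*(-777) = (47*(-1/202))*(-777) = -47/202*(-777) = 36519/202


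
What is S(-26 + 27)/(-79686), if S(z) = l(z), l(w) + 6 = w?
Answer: 5/79686 ≈ 6.2746e-5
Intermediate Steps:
l(w) = -6 + w
S(z) = -6 + z
S(-26 + 27)/(-79686) = (-6 + (-26 + 27))/(-79686) = (-6 + 1)*(-1/79686) = -5*(-1/79686) = 5/79686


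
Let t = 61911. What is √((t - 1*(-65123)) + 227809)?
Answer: 3*√39427 ≈ 595.69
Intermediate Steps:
√((t - 1*(-65123)) + 227809) = √((61911 - 1*(-65123)) + 227809) = √((61911 + 65123) + 227809) = √(127034 + 227809) = √354843 = 3*√39427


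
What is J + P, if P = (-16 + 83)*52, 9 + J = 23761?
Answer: 27236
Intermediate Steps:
J = 23752 (J = -9 + 23761 = 23752)
P = 3484 (P = 67*52 = 3484)
J + P = 23752 + 3484 = 27236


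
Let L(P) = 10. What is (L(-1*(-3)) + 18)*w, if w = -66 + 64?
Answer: -56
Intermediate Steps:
w = -2
(L(-1*(-3)) + 18)*w = (10 + 18)*(-2) = 28*(-2) = -56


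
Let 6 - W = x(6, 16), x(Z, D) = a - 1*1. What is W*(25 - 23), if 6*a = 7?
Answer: 35/3 ≈ 11.667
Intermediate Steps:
a = 7/6 (a = (1/6)*7 = 7/6 ≈ 1.1667)
x(Z, D) = 1/6 (x(Z, D) = 7/6 - 1*1 = 7/6 - 1 = 1/6)
W = 35/6 (W = 6 - 1*1/6 = 6 - 1/6 = 35/6 ≈ 5.8333)
W*(25 - 23) = 35*(25 - 23)/6 = (35/6)*2 = 35/3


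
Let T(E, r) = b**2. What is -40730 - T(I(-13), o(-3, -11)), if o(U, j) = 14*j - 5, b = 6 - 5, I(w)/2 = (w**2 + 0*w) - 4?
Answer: -40731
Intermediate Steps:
I(w) = -8 + 2*w**2 (I(w) = 2*((w**2 + 0*w) - 4) = 2*((w**2 + 0) - 4) = 2*(w**2 - 4) = 2*(-4 + w**2) = -8 + 2*w**2)
b = 1
o(U, j) = -5 + 14*j
T(E, r) = 1 (T(E, r) = 1**2 = 1)
-40730 - T(I(-13), o(-3, -11)) = -40730 - 1*1 = -40730 - 1 = -40731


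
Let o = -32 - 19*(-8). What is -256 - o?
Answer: -376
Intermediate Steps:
o = 120 (o = -32 + 152 = 120)
-256 - o = -256 - 1*120 = -256 - 120 = -376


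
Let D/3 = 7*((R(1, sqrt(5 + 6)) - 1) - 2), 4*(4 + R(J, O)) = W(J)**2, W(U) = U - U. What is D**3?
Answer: -3176523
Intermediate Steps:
W(U) = 0
R(J, O) = -4 (R(J, O) = -4 + (1/4)*0**2 = -4 + (1/4)*0 = -4 + 0 = -4)
D = -147 (D = 3*(7*((-4 - 1) - 2)) = 3*(7*(-5 - 2)) = 3*(7*(-7)) = 3*(-49) = -147)
D**3 = (-147)**3 = -3176523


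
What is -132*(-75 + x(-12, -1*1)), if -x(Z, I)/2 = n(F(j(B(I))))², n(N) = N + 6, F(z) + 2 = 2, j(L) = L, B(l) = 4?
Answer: 19404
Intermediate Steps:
F(z) = 0 (F(z) = -2 + 2 = 0)
n(N) = 6 + N
x(Z, I) = -72 (x(Z, I) = -2*(6 + 0)² = -2*6² = -2*36 = -72)
-132*(-75 + x(-12, -1*1)) = -132*(-75 - 72) = -132*(-147) = 19404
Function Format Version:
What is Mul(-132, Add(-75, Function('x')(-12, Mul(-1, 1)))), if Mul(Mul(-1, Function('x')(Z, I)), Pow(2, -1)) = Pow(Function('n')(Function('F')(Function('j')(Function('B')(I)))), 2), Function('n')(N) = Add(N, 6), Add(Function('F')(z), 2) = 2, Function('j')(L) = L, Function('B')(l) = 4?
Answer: 19404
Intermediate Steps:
Function('F')(z) = 0 (Function('F')(z) = Add(-2, 2) = 0)
Function('n')(N) = Add(6, N)
Function('x')(Z, I) = -72 (Function('x')(Z, I) = Mul(-2, Pow(Add(6, 0), 2)) = Mul(-2, Pow(6, 2)) = Mul(-2, 36) = -72)
Mul(-132, Add(-75, Function('x')(-12, Mul(-1, 1)))) = Mul(-132, Add(-75, -72)) = Mul(-132, -147) = 19404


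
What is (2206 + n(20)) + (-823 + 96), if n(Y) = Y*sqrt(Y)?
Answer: 1479 + 40*sqrt(5) ≈ 1568.4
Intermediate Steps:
n(Y) = Y**(3/2)
(2206 + n(20)) + (-823 + 96) = (2206 + 20**(3/2)) + (-823 + 96) = (2206 + 40*sqrt(5)) - 727 = 1479 + 40*sqrt(5)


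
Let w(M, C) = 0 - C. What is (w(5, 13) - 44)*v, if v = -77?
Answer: 4389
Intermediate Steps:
w(M, C) = -C
(w(5, 13) - 44)*v = (-1*13 - 44)*(-77) = (-13 - 44)*(-77) = -57*(-77) = 4389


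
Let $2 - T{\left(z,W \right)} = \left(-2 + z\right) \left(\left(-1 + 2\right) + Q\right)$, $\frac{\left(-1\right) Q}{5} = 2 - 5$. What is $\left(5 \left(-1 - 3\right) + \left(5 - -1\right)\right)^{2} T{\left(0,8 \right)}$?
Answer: $6664$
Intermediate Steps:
$Q = 15$ ($Q = - 5 \left(2 - 5\right) = \left(-5\right) \left(-3\right) = 15$)
$T{\left(z,W \right)} = 34 - 16 z$ ($T{\left(z,W \right)} = 2 - \left(-2 + z\right) \left(\left(-1 + 2\right) + 15\right) = 2 - \left(-2 + z\right) \left(1 + 15\right) = 2 - \left(-2 + z\right) 16 = 2 - \left(-32 + 16 z\right) = 34 - 16 z$)
$\left(5 \left(-1 - 3\right) + \left(5 - -1\right)\right)^{2} T{\left(0,8 \right)} = \left(5 \left(-1 - 3\right) + \left(5 - -1\right)\right)^{2} \left(34 - 0\right) = \left(5 \left(-4\right) + \left(5 + 1\right)\right)^{2} \left(34 + 0\right) = \left(-20 + 6\right)^{2} \cdot 34 = \left(-14\right)^{2} \cdot 34 = 196 \cdot 34 = 6664$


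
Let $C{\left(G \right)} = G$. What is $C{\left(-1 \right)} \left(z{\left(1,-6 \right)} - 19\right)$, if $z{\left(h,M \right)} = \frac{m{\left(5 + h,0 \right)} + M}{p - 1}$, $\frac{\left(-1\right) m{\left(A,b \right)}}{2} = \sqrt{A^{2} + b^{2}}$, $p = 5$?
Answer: $\frac{47}{2} \approx 23.5$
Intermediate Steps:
$m{\left(A,b \right)} = - 2 \sqrt{A^{2} + b^{2}}$
$z{\left(h,M \right)} = - \frac{\sqrt{\left(5 + h\right)^{2}}}{2} + \frac{M}{4}$ ($z{\left(h,M \right)} = \frac{- 2 \sqrt{\left(5 + h\right)^{2} + 0^{2}} + M}{5 - 1} = \frac{- 2 \sqrt{\left(5 + h\right)^{2} + 0} + M}{4} = \left(- 2 \sqrt{\left(5 + h\right)^{2}} + M\right) \frac{1}{4} = \left(M - 2 \sqrt{\left(5 + h\right)^{2}}\right) \frac{1}{4} = - \frac{\sqrt{\left(5 + h\right)^{2}}}{2} + \frac{M}{4}$)
$C{\left(-1 \right)} \left(z{\left(1,-6 \right)} - 19\right) = - (\left(- \frac{\sqrt{\left(5 + 1\right)^{2}}}{2} + \frac{1}{4} \left(-6\right)\right) - 19) = - (\left(- \frac{\sqrt{6^{2}}}{2} - \frac{3}{2}\right) - 19) = - (\left(- \frac{\sqrt{36}}{2} - \frac{3}{2}\right) - 19) = - (\left(\left(- \frac{1}{2}\right) 6 - \frac{3}{2}\right) - 19) = - (\left(-3 - \frac{3}{2}\right) - 19) = - (- \frac{9}{2} - 19) = \left(-1\right) \left(- \frac{47}{2}\right) = \frac{47}{2}$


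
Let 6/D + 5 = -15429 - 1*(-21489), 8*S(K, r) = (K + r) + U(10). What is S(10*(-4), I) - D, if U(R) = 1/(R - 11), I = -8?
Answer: -296743/48440 ≈ -6.1260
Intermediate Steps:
U(R) = 1/(-11 + R)
S(K, r) = -⅛ + K/8 + r/8 (S(K, r) = ((K + r) + 1/(-11 + 10))/8 = ((K + r) + 1/(-1))/8 = ((K + r) - 1)/8 = (-1 + K + r)/8 = -⅛ + K/8 + r/8)
D = 6/6055 (D = 6/(-5 + (-15429 - 1*(-21489))) = 6/(-5 + (-15429 + 21489)) = 6/(-5 + 6060) = 6/6055 ≈ 0.00099092)
S(10*(-4), I) - D = (-⅛ + (10*(-4))/8 + (⅛)*(-8)) - 1*6/6055 = (-⅛ + (⅛)*(-40) - 1) - 6/6055 = (-⅛ - 5 - 1) - 6/6055 = -49/8 - 6/6055 = -296743/48440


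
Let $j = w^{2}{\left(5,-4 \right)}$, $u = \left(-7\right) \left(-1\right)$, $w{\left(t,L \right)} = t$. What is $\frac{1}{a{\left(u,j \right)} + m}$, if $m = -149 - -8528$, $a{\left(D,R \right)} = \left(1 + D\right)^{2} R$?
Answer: $\frac{1}{9979} \approx 0.00010021$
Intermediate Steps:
$u = 7$
$j = 25$ ($j = 5^{2} = 25$)
$a{\left(D,R \right)} = R \left(1 + D\right)^{2}$
$m = 8379$ ($m = -149 + 8528 = 8379$)
$\frac{1}{a{\left(u,j \right)} + m} = \frac{1}{25 \left(1 + 7\right)^{2} + 8379} = \frac{1}{25 \cdot 8^{2} + 8379} = \frac{1}{25 \cdot 64 + 8379} = \frac{1}{1600 + 8379} = \frac{1}{9979}$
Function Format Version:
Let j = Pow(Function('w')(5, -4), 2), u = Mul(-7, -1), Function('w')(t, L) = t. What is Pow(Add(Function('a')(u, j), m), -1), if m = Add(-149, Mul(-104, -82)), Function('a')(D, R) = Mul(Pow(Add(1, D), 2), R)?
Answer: Rational(1, 9979) ≈ 0.00010021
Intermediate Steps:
u = 7
j = 25 (j = Pow(5, 2) = 25)
Function('a')(D, R) = Mul(R, Pow(Add(1, D), 2))
m = 8379 (m = Add(-149, 8528) = 8379)
Pow(Add(Function('a')(u, j), m), -1) = Pow(Add(Mul(25, Pow(Add(1, 7), 2)), 8379), -1) = Pow(Add(Mul(25, Pow(8, 2)), 8379), -1) = Pow(Add(Mul(25, 64), 8379), -1) = Pow(Add(1600, 8379), -1) = Pow(9979, -1) = Rational(1, 9979)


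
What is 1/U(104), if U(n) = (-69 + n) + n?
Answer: 1/139 ≈ 0.0071942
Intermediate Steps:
U(n) = -69 + 2*n
1/U(104) = 1/(-69 + 2*104) = 1/(-69 + 208) = 1/139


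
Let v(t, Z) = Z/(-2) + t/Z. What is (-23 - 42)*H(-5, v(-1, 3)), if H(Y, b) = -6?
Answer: 390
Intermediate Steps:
v(t, Z) = -Z/2 + t/Z (v(t, Z) = Z*(-½) + t/Z = -Z/2 + t/Z)
(-23 - 42)*H(-5, v(-1, 3)) = (-23 - 42)*(-6) = -65*(-6) = 390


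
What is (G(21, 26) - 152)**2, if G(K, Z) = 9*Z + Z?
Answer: 11664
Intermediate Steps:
G(K, Z) = 10*Z
(G(21, 26) - 152)**2 = (10*26 - 152)**2 = (260 - 152)**2 = 108**2 = 11664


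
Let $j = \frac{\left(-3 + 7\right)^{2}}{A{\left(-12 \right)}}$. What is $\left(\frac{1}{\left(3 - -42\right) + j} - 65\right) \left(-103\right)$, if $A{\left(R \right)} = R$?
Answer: $\frac{876736}{131} \approx 6692.6$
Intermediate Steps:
$j = - \frac{4}{3}$ ($j = \frac{\left(-3 + 7\right)^{2}}{-12} = 4^{2} \left(- \frac{1}{12}\right) = 16 \left(- \frac{1}{12}\right) = - \frac{4}{3} \approx -1.3333$)
$\left(\frac{1}{\left(3 - -42\right) + j} - 65\right) \left(-103\right) = \left(\frac{1}{\left(3 - -42\right) - \frac{4}{3}} - 65\right) \left(-103\right) = \left(\frac{1}{\left(3 + 42\right) - \frac{4}{3}} - 65\right) \left(-103\right) = \left(\frac{1}{45 - \frac{4}{3}} - 65\right) \left(-103\right) = \left(\frac{1}{\frac{131}{3}} - 65\right) \left(-103\right) = \left(\frac{3}{131} - 65\right) \left(-103\right) = \left(- \frac{8512}{131}\right) \left(-103\right) = \frac{876736}{131}$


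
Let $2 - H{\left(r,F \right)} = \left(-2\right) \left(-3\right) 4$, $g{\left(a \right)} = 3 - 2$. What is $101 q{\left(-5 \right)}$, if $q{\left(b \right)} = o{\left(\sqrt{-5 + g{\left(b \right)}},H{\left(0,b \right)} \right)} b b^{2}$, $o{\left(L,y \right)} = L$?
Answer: $- 25250 i \approx - 25250.0 i$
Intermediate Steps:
$g{\left(a \right)} = 1$
$H{\left(r,F \right)} = -22$ ($H{\left(r,F \right)} = 2 - \left(-2\right) \left(-3\right) 4 = 2 - 6 \cdot 4 = 2 - 24 = -22$)
$q{\left(b \right)} = 2 i b^{3}$ ($q{\left(b \right)} = \sqrt{-5 + 1} b b^{2} = \sqrt{-4} b b^{2} = 2 i b b^{2} = 2 i b^{3}$)
$101 q{\left(-5 \right)} = 101 \cdot 2 i \left(-5\right)^{3} = 101 \cdot 2 i \left(-125\right) = 101 \left(- 250 i\right) = - 25250 i$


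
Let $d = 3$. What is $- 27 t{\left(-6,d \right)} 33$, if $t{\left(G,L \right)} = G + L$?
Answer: $2673$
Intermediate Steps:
$- 27 t{\left(-6,d \right)} 33 = - 27 \left(-6 + 3\right) 33 = \left(-27\right) \left(-3\right) 33 = 81 \cdot 33 = 2673$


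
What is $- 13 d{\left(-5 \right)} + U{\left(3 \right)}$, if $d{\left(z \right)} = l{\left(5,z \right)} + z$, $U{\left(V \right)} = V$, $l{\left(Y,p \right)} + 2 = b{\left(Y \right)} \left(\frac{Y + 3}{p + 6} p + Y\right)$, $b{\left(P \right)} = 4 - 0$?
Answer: $1914$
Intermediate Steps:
$b{\left(P \right)} = 4$ ($b{\left(P \right)} = 4 + 0 = 4$)
$l{\left(Y,p \right)} = -2 + 4 Y + \frac{4 p \left(3 + Y\right)}{6 + p}$ ($l{\left(Y,p \right)} = -2 + 4 \left(\frac{Y + 3}{p + 6} p + Y\right) = -2 + 4 \left(\frac{3 + Y}{6 + p} p + Y\right) = -2 + 4 \left(\frac{p \left(3 + Y\right)}{6 + p} + Y\right) = -2 + 4 \left(Y + \frac{p \left(3 + Y\right)}{6 + p}\right) = -2 + \left(4 Y + \frac{4 p \left(3 + Y\right)}{6 + p}\right) = -2 + 4 Y + \frac{4 p \left(3 + Y\right)}{6 + p}$)
$d{\left(z \right)} = z + \frac{2 \left(54 + 25 z\right)}{6 + z}$ ($d{\left(z \right)} = \frac{2 \left(-6 + 5 z + 12 \cdot 5 + 4 \cdot 5 z\right)}{6 + z} + z = \frac{2 \left(-6 + 5 z + 60 + 20 z\right)}{6 + z} + z = \frac{2 \left(54 + 25 z\right)}{6 + z} + z = z + \frac{2 \left(54 + 25 z\right)}{6 + z}$)
$- 13 d{\left(-5 \right)} + U{\left(3 \right)} = - 13 \frac{108 + \left(-5\right)^{2} + 56 \left(-5\right)}{6 - 5} + 3 = - 13 \frac{108 + 25 - 280}{1} + 3 = - 13 \cdot 1 \left(-147\right) + 3 = \left(-13\right) \left(-147\right) + 3 = 1911 + 3 = 1914$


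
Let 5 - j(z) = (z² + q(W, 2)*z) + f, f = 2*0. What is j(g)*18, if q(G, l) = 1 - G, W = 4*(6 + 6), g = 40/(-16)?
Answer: -4275/2 ≈ -2137.5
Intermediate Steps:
f = 0
g = -5/2 (g = 40*(-1/16) = -5/2 ≈ -2.5000)
W = 48 (W = 4*12 = 48)
j(z) = 5 - z² + 47*z (j(z) = 5 - ((z² + (1 - 1*48)*z) + 0) = 5 - ((z² + (1 - 48)*z) + 0) = 5 - ((z² - 47*z) + 0) = 5 - (z² - 47*z) = 5 + (-z² + 47*z) = 5 - z² + 47*z)
j(g)*18 = (5 - (-5/2)² + 47*(-5/2))*18 = (5 - 1*25/4 - 235/2)*18 = (5 - 25/4 - 235/2)*18 = -475/4*18 = -4275/2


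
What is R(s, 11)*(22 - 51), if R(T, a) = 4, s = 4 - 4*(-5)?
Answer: -116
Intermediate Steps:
s = 24 (s = 4 + 20 = 24)
R(s, 11)*(22 - 51) = 4*(22 - 51) = 4*(-29) = -116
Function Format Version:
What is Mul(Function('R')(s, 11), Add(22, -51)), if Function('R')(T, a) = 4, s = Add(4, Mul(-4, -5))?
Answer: -116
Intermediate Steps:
s = 24 (s = Add(4, 20) = 24)
Mul(Function('R')(s, 11), Add(22, -51)) = Mul(4, Add(22, -51)) = Mul(4, -29) = -116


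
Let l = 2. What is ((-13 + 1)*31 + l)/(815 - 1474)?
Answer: 370/659 ≈ 0.56146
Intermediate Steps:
((-13 + 1)*31 + l)/(815 - 1474) = ((-13 + 1)*31 + 2)/(815 - 1474) = (-12*31 + 2)/(-659) = (-372 + 2)*(-1/659) = -370*(-1/659) = 370/659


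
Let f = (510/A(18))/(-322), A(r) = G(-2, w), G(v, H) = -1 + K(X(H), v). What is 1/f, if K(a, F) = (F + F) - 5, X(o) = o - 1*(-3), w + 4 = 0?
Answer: 322/51 ≈ 6.3137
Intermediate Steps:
w = -4 (w = -4 + 0 = -4)
X(o) = 3 + o (X(o) = o + 3 = 3 + o)
K(a, F) = -5 + 2*F (K(a, F) = 2*F - 5 = -5 + 2*F)
G(v, H) = -6 + 2*v (G(v, H) = -1 + (-5 + 2*v) = -6 + 2*v)
A(r) = -10 (A(r) = -6 + 2*(-2) = -6 - 4 = -10)
f = 51/322 (f = (510/(-10))/(-322) = (510*(-⅒))*(-1/322) = -51*(-1/322) = 51/322 ≈ 0.15839)
1/f = 1/(51/322) = 322/51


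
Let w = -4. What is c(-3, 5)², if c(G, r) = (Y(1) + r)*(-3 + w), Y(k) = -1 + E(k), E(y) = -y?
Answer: 441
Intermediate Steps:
Y(k) = -1 - k
c(G, r) = 14 - 7*r (c(G, r) = ((-1 - 1*1) + r)*(-3 - 4) = ((-1 - 1) + r)*(-7) = (-2 + r)*(-7) = 14 - 7*r)
c(-3, 5)² = (14 - 7*5)² = (14 - 35)² = (-21)² = 441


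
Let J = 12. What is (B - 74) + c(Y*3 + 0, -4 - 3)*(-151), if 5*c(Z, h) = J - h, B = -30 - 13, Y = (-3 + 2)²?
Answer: -3454/5 ≈ -690.80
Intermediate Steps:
Y = 1 (Y = (-1)² = 1)
B = -43
c(Z, h) = 12/5 - h/5 (c(Z, h) = (12 - h)/5 = 12/5 - h/5)
(B - 74) + c(Y*3 + 0, -4 - 3)*(-151) = (-43 - 74) + (12/5 - (-4 - 3)/5)*(-151) = -117 + (12/5 - ⅕*(-7))*(-151) = -117 + (12/5 + 7/5)*(-151) = -117 + (19/5)*(-151) = -117 - 2869/5 = -3454/5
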